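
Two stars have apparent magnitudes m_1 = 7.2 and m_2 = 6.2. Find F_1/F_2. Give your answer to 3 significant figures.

Magnitude difference = 1.0
Flux ratio = 10^(−0.4 Δm) = 10^(−0.4 × 1.0) = 10^-0.400 = 0.3981

F_1/F_2 ≈ 0.398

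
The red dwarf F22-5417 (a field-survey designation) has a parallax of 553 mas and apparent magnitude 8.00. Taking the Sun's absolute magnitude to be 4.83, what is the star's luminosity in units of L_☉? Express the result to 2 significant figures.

L/L_☉ ≈ 1.8×10^-3

d = 1/p = 1000/553 mas = 1.808 pc
M = m − 5 log₁₀ d + 5 = 8.00 − 5·0.2573 + 5 = 11.714
M − M_☉ = 11.714 − 4.83 = 6.884
L/L_☉ = 10^(−0.4 × 6.884) = 1.764×10^-3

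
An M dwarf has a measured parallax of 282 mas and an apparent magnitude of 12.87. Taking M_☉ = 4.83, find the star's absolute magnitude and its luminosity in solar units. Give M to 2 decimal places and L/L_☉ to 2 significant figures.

d = 1/p = 1000/282 mas = 3.546 pc
M = m − 5 log₁₀ d + 5 = 12.87 − 5·0.5498 + 5 = 15.121
M − M_☉ = 15.121 − 4.83 = 10.291
L/L_☉ = 10^(−0.4 × 10.291) = 7.647×10^-5

M ≈ 15.12; L/L_☉ ≈ 7.6×10^-5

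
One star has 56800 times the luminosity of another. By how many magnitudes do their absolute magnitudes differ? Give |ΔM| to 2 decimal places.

|ΔM| ≈ 11.89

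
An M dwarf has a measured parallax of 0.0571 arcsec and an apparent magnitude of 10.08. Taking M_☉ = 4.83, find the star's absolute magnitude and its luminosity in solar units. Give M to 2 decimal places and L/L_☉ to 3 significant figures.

M ≈ 8.86; L/L_☉ ≈ 0.0244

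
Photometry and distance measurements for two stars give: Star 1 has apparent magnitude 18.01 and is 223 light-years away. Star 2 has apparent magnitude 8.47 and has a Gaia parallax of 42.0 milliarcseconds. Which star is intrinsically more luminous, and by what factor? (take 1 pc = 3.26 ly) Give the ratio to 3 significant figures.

Star 1: d = 223 ly / 3.26 = 68.40 pc
Star 1: M = m − 5 log₁₀ d + 5 = 18.01 − 5·1.8351 + 5 = 13.835
Star 2: p = 42.0 mas = 0.0420″ → d = 1/p = 23.81 pc
Star 2: M = m − 5 log₁₀ d + 5 = 8.47 − 5·1.3768 + 5 = 6.586
ΔM = M_1 − M_2 = 13.835 − (6.586) = 7.248; smaller M is more luminous → Star 2.
L ratio = 10^(0.4 |ΔM|) = 10^2.899 = 793.1

Star 2 is more luminous, by a factor of 793.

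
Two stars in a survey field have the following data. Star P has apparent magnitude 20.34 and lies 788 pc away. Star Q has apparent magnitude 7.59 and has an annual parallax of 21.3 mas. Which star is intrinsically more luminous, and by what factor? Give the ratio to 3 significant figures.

Star Q is more luminous, by a factor of 447.

Star P: M = m − 5 log₁₀ d + 5 = 20.34 − 5·2.8965 + 5 = 10.857
Star Q: p = 21.3 mas = 0.0213″ → d = 1/p = 46.95 pc
Star Q: M = m − 5 log₁₀ d + 5 = 7.59 − 5·1.6716 + 5 = 4.232
ΔM = M_P − M_Q = 10.857 − (4.232) = 6.625; smaller M is more luminous → Star Q.
L ratio = 10^(0.4 |ΔM|) = 10^2.650 = 446.9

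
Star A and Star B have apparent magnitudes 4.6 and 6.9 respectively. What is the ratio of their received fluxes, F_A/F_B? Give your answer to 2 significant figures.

F_A/F_B ≈ 8.3

Magnitude difference = -2.3
Flux ratio = 10^(−0.4 Δm) = 10^(−0.4 × -2.3) = 10^0.920 = 8.318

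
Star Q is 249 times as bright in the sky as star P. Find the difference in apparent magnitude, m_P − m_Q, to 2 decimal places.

m_P − m_Q ≈ 5.99

Pogson: Δm = −2.5 log₁₀(ratio) = −2.5 log₁₀(249) = −2.5 × 2.3962 = -5.990
Star Q is brighter so has the smaller magnitude: m_P − m_Q is positive.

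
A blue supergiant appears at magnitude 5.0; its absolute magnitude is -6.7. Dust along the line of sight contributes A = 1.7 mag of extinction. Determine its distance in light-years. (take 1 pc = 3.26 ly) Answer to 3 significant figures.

m − M = 5 log₁₀(d/10 pc) + A  ⇒  5.0 − (-6.7) − 1.7 = 5 log₁₀(d/10)
10.000 = 5 log₁₀(d/10)
log₁₀ d = (m − M − A)/5 + 1 = 3.0000
d = 10^3.0000 = 1000 pc
= 3260 ly

d ≈ 3260 ly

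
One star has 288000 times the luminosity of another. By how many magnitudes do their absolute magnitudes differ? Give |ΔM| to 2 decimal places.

Pogson: ΔM = −2.5 log₁₀(ratio) = −2.5 log₁₀(288000) = −2.5 × 5.4594 = -13.648

|ΔM| ≈ 13.65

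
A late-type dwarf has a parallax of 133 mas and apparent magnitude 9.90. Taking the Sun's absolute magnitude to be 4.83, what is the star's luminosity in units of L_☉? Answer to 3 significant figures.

L/L_☉ ≈ 5.30×10^-3

d = 1/p = 1000/133 mas = 7.519 pc
M = m − 5 log₁₀ d + 5 = 9.90 − 5·0.8761 + 5 = 10.519
M − M_☉ = 10.519 − 4.83 = 5.689
L/L_☉ = 10^(−0.4 × 5.689) = 5.300×10^-3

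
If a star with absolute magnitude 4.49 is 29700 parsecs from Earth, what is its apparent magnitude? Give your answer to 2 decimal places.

m = M + 5 log₁₀ d − 5 = 4.49 + 5·4.4728 − 5 = 21.854

m ≈ 21.85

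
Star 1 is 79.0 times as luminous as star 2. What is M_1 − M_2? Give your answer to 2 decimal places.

M_1 − M_2 ≈ -4.74

Pogson: ΔM = −2.5 log₁₀(ratio) = −2.5 log₁₀(79.0) = −2.5 × 1.8976 = -4.744
Star 1 is brighter, so it has the smaller magnitude: the difference is negative.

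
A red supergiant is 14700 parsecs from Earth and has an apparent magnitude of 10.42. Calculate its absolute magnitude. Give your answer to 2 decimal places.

5 log₁₀(d/10 pc) = 5 log₁₀(14700) − 5 = 15.837
M = m − 5 log₁₀(d/10) = 10.42 − 15.837 = -5.417

M ≈ -5.42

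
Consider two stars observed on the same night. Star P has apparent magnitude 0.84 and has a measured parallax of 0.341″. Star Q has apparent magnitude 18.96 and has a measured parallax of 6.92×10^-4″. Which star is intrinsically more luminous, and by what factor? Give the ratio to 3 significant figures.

Star P: d = 1/p = 1/0.341″ = 2.933 pc
Star P: M = m − 5 log₁₀ d + 5 = 0.84 − 5·0.4672 + 5 = 3.504
Star Q: d = 1/p = 1/6.92×10^-4″ = 1445 pc
Star Q: M = m − 5 log₁₀ d + 5 = 18.96 − 5·3.1599 + 5 = 8.161
ΔM = M_P − M_Q = 3.504 − (8.161) = -4.657; smaller M is more luminous → Star P.
L ratio = 10^(0.4 |ΔM|) = 10^1.863 = 72.90

Star P is more luminous, by a factor of 72.9.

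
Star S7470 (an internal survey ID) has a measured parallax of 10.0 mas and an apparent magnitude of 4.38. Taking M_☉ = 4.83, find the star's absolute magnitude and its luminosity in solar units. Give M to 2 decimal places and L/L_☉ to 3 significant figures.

M ≈ -0.62; L/L_☉ ≈ 151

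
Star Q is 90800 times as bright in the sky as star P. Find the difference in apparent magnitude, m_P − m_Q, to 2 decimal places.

m_P − m_Q ≈ 12.40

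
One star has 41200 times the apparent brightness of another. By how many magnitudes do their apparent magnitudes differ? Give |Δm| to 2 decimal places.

Pogson: Δm = −2.5 log₁₀(ratio) = −2.5 log₁₀(41200) = −2.5 × 4.6149 = -11.537

|Δm| ≈ 11.54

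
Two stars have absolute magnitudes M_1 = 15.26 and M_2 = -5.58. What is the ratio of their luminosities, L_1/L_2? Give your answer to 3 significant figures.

ΔM = M_1 − M_2 = 20.84
L_1/L_2 = 10^(−0.4 ΔM) = 10^-8.336 = 4.613×10^-9

L_1/L_2 ≈ 4.61×10^-9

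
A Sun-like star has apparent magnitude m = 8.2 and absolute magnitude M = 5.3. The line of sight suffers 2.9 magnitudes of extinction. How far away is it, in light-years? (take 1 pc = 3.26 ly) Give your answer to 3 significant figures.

d ≈ 32.6 ly

m − M = 5 log₁₀(d/10 pc) + A  ⇒  8.2 − (5.3) − 2.9 = 5 log₁₀(d/10)
-0.000 = 5 log₁₀(d/10)
log₁₀ d = (m − M − A)/5 + 1 = 1.0000
d = 10^1.0000 = 10.00 pc
= 32.60 ly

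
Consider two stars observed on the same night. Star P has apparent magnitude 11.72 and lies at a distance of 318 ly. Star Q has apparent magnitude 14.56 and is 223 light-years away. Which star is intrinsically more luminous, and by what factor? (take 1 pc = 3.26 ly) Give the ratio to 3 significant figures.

Star P is more luminous, by a factor of 27.8.

Star P: d = 318 ly / 3.26 = 97.55 pc
Star P: M = m − 5 log₁₀ d + 5 = 11.72 − 5·1.9892 + 5 = 6.774
Star Q: d = 223 ly / 3.26 = 68.40 pc
Star Q: M = m − 5 log₁₀ d + 5 = 14.56 − 5·1.8351 + 5 = 10.385
ΔM = M_P − M_Q = 6.774 − (10.385) = -3.611; smaller M is more luminous → Star P.
L ratio = 10^(0.4 |ΔM|) = 10^1.444 = 27.81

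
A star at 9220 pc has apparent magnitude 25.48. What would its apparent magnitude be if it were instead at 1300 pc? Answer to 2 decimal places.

m ≈ 21.23

Flux ∝ 1/d², so Δm = 5 log₁₀(d₂/d₁) = 5 log₁₀(1300/9220) = -4.254
m₂ = m₁ + Δm = 25.48 + (-4.254) = 21.226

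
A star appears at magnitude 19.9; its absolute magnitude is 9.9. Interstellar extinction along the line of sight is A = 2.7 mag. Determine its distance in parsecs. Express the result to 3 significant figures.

m − M = 5 log₁₀(d/10 pc) + A  ⇒  19.9 − (9.9) − 2.7 = 5 log₁₀(d/10)
7.300 = 5 log₁₀(d/10)
log₁₀ d = (m − M − A)/5 + 1 = 2.4600
d = 10^2.4600 = 288.4 pc

d ≈ 288 pc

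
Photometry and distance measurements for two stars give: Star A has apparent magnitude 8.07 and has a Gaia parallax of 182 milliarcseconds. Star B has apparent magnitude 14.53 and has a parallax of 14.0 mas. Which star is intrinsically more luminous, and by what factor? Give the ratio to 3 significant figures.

Star A: p = 182 mas = 0.182″ → d = 1/p = 5.495 pc
Star A: M = m − 5 log₁₀ d + 5 = 8.07 − 5·0.7399 + 5 = 9.370
Star B: p = 14.0 mas = 0.0140″ → d = 1/p = 71.43 pc
Star B: M = m − 5 log₁₀ d + 5 = 14.53 − 5·1.8539 + 5 = 10.261
ΔM = M_A − M_B = 9.370 − (10.261) = -0.890; smaller M is more luminous → Star A.
L ratio = 10^(0.4 |ΔM|) = 10^0.356 = 2.270

Star A is more luminous, by a factor of 2.27.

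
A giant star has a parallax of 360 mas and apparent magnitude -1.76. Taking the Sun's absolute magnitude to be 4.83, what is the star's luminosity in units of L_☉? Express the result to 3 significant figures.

d = 1/p = 1000/360 mas = 2.778 pc
M = m − 5 log₁₀ d + 5 = -1.76 − 5·0.4437 + 5 = 1.022
M − M_☉ = 1.022 − 4.83 = -3.808
L/L_☉ = 10^(−0.4 × -3.808) = 33.37

L/L_☉ ≈ 33.4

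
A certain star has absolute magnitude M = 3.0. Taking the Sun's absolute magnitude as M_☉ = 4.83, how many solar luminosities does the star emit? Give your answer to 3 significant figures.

L/L_☉ ≈ 5.40

M − M_☉ = 3.0 − 4.83 = -1.830
L/L_☉ = 10^(−0.4 (M − M_☉)) = 10^0.732 = 5.395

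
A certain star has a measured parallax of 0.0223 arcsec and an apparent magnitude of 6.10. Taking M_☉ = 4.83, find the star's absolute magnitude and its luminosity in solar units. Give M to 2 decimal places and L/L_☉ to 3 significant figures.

d = 1/p = 1/0.0223″ = 44.84 pc
M = m − 5 log₁₀ d + 5 = 6.10 − 5·1.6517 + 5 = 2.842
M − M_☉ = 2.842 − 4.83 = -1.988
L/L_☉ = 10^(−0.4 × -1.988) = 6.243

M ≈ 2.84; L/L_☉ ≈ 6.24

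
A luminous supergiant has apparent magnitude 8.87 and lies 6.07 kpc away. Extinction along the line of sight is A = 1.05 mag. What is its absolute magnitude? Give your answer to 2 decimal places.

d = 6.07 kpc = 6070 pc
5 log₁₀(d/10 pc) = 5 log₁₀(6070) − 5 = 13.916
M = m − 5 log₁₀(d/10) − A = 8.87 − 13.916 − 1.05 = -6.096

M ≈ -6.10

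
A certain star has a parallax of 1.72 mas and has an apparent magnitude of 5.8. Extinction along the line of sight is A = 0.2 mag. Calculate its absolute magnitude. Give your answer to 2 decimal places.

p = 1.72 mas = 1.72×10^-3″ → d = 1/p = 581.4 pc
5 log₁₀(d/10 pc) = 5 log₁₀(581.4) − 5 = 8.822
M = m − 5 log₁₀(d/10) − A = 5.8 − 8.822 − 0.2 = -3.222

M ≈ -3.22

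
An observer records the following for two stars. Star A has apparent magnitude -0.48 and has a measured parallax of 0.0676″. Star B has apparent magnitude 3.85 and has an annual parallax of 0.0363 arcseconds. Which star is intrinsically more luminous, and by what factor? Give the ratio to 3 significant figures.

Star A: d = 1/p = 1/0.0676″ = 14.79 pc
Star A: M = m − 5 log₁₀ d + 5 = -0.48 − 5·1.1701 + 5 = -1.330
Star B: d = 1/p = 1/0.0363″ = 27.55 pc
Star B: M = m − 5 log₁₀ d + 5 = 3.85 − 5·1.4401 + 5 = 1.650
ΔM = M_A − M_B = -1.330 − (1.650) = -2.980; smaller M is more luminous → Star A.
L ratio = 10^(0.4 |ΔM|) = 10^1.192 = 15.56

Star A is more luminous, by a factor of 15.6.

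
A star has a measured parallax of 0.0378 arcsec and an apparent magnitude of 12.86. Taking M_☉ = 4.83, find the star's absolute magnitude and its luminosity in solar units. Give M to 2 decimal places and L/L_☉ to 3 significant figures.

M ≈ 10.75; L/L_☉ ≈ 4.30×10^-3

d = 1/p = 1/0.0378″ = 26.46 pc
M = m − 5 log₁₀ d + 5 = 12.86 − 5·1.4225 + 5 = 10.747
M − M_☉ = 10.747 − 4.83 = 5.917
L/L_☉ = 10^(−0.4 × 5.917) = 4.296×10^-3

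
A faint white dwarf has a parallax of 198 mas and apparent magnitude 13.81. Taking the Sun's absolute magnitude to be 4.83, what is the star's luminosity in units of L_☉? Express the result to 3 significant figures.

d = 1/p = 1000/198 mas = 5.051 pc
M = m − 5 log₁₀ d + 5 = 13.81 − 5·0.7033 + 5 = 15.293
M − M_☉ = 15.293 − 4.83 = 10.463
L/L_☉ = 10^(−0.4 × 10.463) = 6.526×10^-5

L/L_☉ ≈ 6.53×10^-5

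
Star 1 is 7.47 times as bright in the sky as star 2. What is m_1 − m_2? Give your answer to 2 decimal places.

Pogson: Δm = −2.5 log₁₀(ratio) = −2.5 log₁₀(7.47) = −2.5 × 0.8733 = -2.183
Star 1 is brighter, so it has the smaller magnitude: the difference is negative.

m_1 − m_2 ≈ -2.18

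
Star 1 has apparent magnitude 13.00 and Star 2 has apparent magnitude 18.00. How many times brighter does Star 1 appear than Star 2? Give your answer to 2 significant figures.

Magnitude difference = -5.00
Flux ratio = 10^(−0.4 Δm) = 10^(−0.4 × -5.00) = 10^2.000 = 100.0

100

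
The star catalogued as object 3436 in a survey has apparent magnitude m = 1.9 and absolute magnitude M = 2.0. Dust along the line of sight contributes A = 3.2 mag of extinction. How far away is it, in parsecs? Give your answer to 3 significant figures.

m − M = 5 log₁₀(d/10 pc) + A  ⇒  1.9 − (2.0) − 3.2 = 5 log₁₀(d/10)
-3.300 = 5 log₁₀(d/10)
log₁₀ d = (m − M − A)/5 + 1 = 0.3400
d = 10^0.3400 = 2.188 pc

d ≈ 2.19 pc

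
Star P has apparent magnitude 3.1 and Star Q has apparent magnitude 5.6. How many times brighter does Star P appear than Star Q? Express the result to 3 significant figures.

10.0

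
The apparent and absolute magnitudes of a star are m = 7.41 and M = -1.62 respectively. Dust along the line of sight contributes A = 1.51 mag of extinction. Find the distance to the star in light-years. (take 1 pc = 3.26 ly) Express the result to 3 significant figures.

d ≈ 1040 ly

m − M = 5 log₁₀(d/10 pc) + A  ⇒  7.41 − (-1.62) − 1.51 = 5 log₁₀(d/10)
7.520 = 5 log₁₀(d/10)
log₁₀ d = (m − M − A)/5 + 1 = 2.5040
d = 10^2.5040 = 319.2 pc
= 1040 ly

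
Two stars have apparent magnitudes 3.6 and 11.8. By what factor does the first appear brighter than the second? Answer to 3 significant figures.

1910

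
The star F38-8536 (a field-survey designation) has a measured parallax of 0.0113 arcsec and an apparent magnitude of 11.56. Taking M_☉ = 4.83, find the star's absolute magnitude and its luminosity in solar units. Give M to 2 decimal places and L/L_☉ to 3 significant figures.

M ≈ 6.83; L/L_☉ ≈ 0.159

d = 1/p = 1/0.0113″ = 88.50 pc
M = m − 5 log₁₀ d + 5 = 11.56 − 5·1.9469 + 5 = 6.825
M − M_☉ = 6.825 − 4.83 = 1.995
L/L_☉ = 10^(−0.4 × 1.995) = 0.1592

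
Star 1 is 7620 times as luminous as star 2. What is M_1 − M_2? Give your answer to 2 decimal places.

M_1 − M_2 ≈ -9.70

Pogson: ΔM = −2.5 log₁₀(ratio) = −2.5 log₁₀(7620) = −2.5 × 3.8820 = -9.705
Star 1 is brighter, so it has the smaller magnitude: the difference is negative.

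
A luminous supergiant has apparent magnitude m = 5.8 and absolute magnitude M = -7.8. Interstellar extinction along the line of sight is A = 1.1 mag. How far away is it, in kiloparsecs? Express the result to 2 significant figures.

d ≈ 3.2 kpc

m − M = 5 log₁₀(d/10 pc) + A  ⇒  5.8 − (-7.8) − 1.1 = 5 log₁₀(d/10)
12.500 = 5 log₁₀(d/10)
log₁₀ d = (m − M − A)/5 + 1 = 3.5000
d = 10^3.5000 = 3162 pc
= 3.162 kpc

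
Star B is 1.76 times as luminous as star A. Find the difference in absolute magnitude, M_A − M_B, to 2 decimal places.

M_A − M_B ≈ 0.61

Pogson: ΔM = −2.5 log₁₀(ratio) = −2.5 log₁₀(1.76) = −2.5 × 0.2455 = -0.614
Star B is brighter so has the smaller magnitude: M_A − M_B is positive.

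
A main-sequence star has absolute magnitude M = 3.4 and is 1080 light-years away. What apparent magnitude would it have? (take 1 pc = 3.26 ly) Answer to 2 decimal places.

d = 1080 ly / 3.26 = 331.3 pc
m = M + 5 log₁₀ d − 5 = 3.4 + 5·2.5202 − 5 = 11.001

m ≈ 11.00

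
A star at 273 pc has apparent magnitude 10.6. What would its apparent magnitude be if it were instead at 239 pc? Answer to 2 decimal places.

m ≈ 10.31

Flux ∝ 1/d², so Δm = 5 log₁₀(d₂/d₁) = 5 log₁₀(239/273) = -0.289
m₂ = m₁ + Δm = 10.6 + (-0.289) = 10.311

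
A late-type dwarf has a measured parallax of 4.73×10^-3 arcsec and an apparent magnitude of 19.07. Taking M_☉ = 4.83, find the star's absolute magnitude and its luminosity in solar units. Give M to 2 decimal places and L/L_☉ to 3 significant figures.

d = 1/p = 1/4.73×10^-3″ = 211.4 pc
M = m − 5 log₁₀ d + 5 = 19.07 − 5·2.3251 + 5 = 12.444
M − M_☉ = 12.444 − 4.83 = 7.614
L/L_☉ = 10^(−0.4 × 7.614) = 9.001×10^-4

M ≈ 12.44; L/L_☉ ≈ 9.00×10^-4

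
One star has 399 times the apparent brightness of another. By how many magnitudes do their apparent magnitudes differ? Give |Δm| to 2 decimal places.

|Δm| ≈ 6.50

Pogson: Δm = −2.5 log₁₀(ratio) = −2.5 log₁₀(399) = −2.5 × 2.6010 = -6.502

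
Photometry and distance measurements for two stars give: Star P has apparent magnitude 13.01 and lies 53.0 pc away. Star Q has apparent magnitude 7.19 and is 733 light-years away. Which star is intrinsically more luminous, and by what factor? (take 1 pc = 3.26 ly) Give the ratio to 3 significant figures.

Star Q is more luminous, by a factor of 3830.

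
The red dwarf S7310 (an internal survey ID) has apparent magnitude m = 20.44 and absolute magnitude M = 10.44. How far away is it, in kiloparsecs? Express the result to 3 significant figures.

d ≈ 1.00 kpc

μ = m − M = 10.000
m − M = 5 log₁₀ d − 5
log₁₀ d = (m − M)/5 + 1 = 3.0000
d = 10^3.0000 = 1000 pc
= 1.000 kpc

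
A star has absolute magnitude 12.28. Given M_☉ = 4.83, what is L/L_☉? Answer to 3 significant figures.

M − M_☉ = 12.28 − 4.83 = 7.450
L/L_☉ = 10^(−0.4 (M − M_☉)) = 10^-2.980 = 1.047×10^-3

L/L_☉ ≈ 1.05×10^-3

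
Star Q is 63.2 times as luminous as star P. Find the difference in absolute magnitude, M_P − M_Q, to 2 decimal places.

Pogson: ΔM = −2.5 log₁₀(ratio) = −2.5 log₁₀(63.2) = −2.5 × 1.8007 = -4.502
Star Q is brighter so has the smaller magnitude: M_P − M_Q is positive.

M_P − M_Q ≈ 4.50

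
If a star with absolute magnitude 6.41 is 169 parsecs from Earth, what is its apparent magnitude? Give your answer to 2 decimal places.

m ≈ 12.55

m = M + 5 log₁₀ d − 5 = 6.41 + 5·2.2279 − 5 = 12.549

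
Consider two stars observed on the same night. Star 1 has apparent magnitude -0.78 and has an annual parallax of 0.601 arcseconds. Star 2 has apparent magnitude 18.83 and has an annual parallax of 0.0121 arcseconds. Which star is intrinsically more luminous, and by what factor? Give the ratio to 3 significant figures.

Star 1: d = 1/p = 1/0.601″ = 1.664 pc
Star 1: M = m − 5 log₁₀ d + 5 = -0.78 − 5·0.2211 + 5 = 3.114
Star 2: d = 1/p = 1/0.0121″ = 82.64 pc
Star 2: M = m − 5 log₁₀ d + 5 = 18.83 − 5·1.9172 + 5 = 14.244
ΔM = M_1 − M_2 = 3.114 − (14.244) = -11.130; smaller M is more luminous → Star 1.
L ratio = 10^(0.4 |ΔM|) = 10^4.452 = 28300

Star 1 is more luminous, by a factor of 28300.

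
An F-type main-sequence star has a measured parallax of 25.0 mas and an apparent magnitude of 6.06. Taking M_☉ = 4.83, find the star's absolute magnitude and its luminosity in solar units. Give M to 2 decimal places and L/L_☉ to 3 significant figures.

d = 1/p = 1000/25.0 mas = 40.00 pc
M = m − 5 log₁₀ d + 5 = 6.06 − 5·1.6021 + 5 = 3.050
M − M_☉ = 3.050 − 4.83 = -1.780
L/L_☉ = 10^(−0.4 × -1.780) = 5.154

M ≈ 3.05; L/L_☉ ≈ 5.15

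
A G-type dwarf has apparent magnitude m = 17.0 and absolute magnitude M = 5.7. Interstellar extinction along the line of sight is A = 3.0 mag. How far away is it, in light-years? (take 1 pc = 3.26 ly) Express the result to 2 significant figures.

d ≈ 1500 ly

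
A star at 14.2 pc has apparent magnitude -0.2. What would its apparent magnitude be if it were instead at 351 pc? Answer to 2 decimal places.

Flux ∝ 1/d², so Δm = 5 log₁₀(d₂/d₁) = 5 log₁₀(351/14.2) = 6.965
m₂ = m₁ + Δm = -0.2 + (6.965) = 6.765

m ≈ 6.77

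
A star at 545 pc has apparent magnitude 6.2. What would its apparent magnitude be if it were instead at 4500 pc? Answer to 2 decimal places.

m ≈ 10.78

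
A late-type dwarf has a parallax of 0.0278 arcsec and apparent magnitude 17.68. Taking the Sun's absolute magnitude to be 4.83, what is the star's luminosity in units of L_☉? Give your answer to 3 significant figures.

d = 1/p = 1/0.0278″ = 35.97 pc
M = m − 5 log₁₀ d + 5 = 17.68 − 5·1.5560 + 5 = 14.900
M − M_☉ = 14.900 − 4.83 = 10.070
L/L_☉ = 10^(−0.4 × 10.070) = 9.374×10^-5

L/L_☉ ≈ 9.37×10^-5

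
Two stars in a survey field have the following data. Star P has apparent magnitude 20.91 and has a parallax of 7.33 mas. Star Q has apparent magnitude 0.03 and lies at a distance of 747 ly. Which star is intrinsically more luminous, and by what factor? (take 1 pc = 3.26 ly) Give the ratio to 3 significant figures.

Star Q is more luminous, by a factor of 6.34×10^8.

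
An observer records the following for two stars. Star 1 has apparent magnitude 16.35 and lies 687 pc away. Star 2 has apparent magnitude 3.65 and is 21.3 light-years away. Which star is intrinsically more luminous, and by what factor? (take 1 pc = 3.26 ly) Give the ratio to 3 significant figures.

Star 1: M = m − 5 log₁₀ d + 5 = 16.35 − 5·2.8370 + 5 = 7.165
Star 2: d = 21.3 ly / 3.26 = 6.534 pc
Star 2: M = m − 5 log₁₀ d + 5 = 3.65 − 5·0.8152 + 5 = 4.574
ΔM = M_1 − M_2 = 7.165 − (4.574) = 2.591; smaller M is more luminous → Star 2.
L ratio = 10^(0.4 |ΔM|) = 10^1.036 = 10.87

Star 2 is more luminous, by a factor of 10.9.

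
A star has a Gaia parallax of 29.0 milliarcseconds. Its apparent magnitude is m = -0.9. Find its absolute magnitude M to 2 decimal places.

p = 29.0 mas = 0.0290″ → d = 1/p = 34.48 pc
5 log₁₀(d/10 pc) = 5 log₁₀(34.48) − 5 = 2.688
M = m − 5 log₁₀(d/10) = -0.9 − 2.688 = -3.588

M ≈ -3.59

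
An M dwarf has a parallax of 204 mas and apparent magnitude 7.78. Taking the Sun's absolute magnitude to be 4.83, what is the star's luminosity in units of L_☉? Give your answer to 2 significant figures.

L/L_☉ ≈ 0.016

d = 1/p = 1000/204 mas = 4.902 pc
M = m − 5 log₁₀ d + 5 = 7.78 − 5·0.6904 + 5 = 9.328
M − M_☉ = 9.328 − 4.83 = 4.498
L/L_☉ = 10^(−0.4 × 4.498) = 0.01588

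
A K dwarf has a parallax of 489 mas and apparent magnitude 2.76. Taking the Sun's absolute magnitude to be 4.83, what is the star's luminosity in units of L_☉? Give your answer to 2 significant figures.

L/L_☉ ≈ 0.28

d = 1/p = 1000/489 mas = 2.045 pc
M = m − 5 log₁₀ d + 5 = 2.76 − 5·0.3107 + 5 = 6.207
M − M_☉ = 6.207 − 4.83 = 1.377
L/L_☉ = 10^(−0.4 × 1.377) = 0.2814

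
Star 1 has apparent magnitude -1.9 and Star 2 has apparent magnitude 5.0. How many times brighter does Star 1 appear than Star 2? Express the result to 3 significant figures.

575

Magnitude difference = -6.9
Flux ratio = 10^(−0.4 Δm) = 10^(−0.4 × -6.9) = 10^2.760 = 575.4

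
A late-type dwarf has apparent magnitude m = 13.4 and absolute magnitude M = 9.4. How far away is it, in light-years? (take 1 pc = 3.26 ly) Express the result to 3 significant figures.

d ≈ 206 ly

μ = m − M = 4.000
m − M = 5 log₁₀ d − 5
log₁₀ d = (m − M)/5 + 1 = 1.8000
d = 10^1.8000 = 63.10 pc
= 205.7 ly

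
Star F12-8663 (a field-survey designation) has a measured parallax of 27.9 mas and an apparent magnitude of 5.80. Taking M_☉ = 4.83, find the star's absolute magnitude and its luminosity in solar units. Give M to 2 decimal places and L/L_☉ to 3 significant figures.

M ≈ 3.03; L/L_☉ ≈ 5.26

d = 1/p = 1000/27.9 mas = 35.84 pc
M = m − 5 log₁₀ d + 5 = 5.80 − 5·1.5544 + 5 = 3.028
M − M_☉ = 3.028 − 4.83 = -1.802
L/L_☉ = 10^(−0.4 × -1.802) = 5.258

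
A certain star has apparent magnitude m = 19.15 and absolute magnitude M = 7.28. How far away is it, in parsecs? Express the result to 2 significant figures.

Distance modulus: m − M = 19.15 − (7.28) = 11.870
m − M = 5 log₁₀ d − 5
log₁₀ d = (m − M)/5 + 1 = 3.3740
d = 10^3.3740 = 2366 pc

d ≈ 2400 pc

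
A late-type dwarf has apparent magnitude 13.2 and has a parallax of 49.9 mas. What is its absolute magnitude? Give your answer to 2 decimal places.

M ≈ 11.69

p = 49.9 mas = 0.0499″ → d = 1/p = 20.04 pc
5 log₁₀(d/10 pc) = 5 log₁₀(20.04) − 5 = 1.509
M = m − 5 log₁₀(d/10) = 13.2 − 1.509 = 11.691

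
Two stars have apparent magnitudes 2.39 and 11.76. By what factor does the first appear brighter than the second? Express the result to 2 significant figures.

Δm = 2.39 − (11.76) = -9.37
Flux ratio = 10^(−0.4 Δm) = 10^(−0.4 × -9.37) = 10^3.748 = 5598

5600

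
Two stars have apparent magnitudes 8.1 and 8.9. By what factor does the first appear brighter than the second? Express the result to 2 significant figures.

Magnitude difference = -0.8
Flux ratio = 10^(−0.4 Δm) = 10^(−0.4 × -0.8) = 10^0.320 = 2.089

2.1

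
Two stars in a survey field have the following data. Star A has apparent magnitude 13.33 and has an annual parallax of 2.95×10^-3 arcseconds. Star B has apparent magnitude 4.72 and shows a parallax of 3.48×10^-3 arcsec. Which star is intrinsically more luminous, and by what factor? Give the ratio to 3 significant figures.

Star B is more luminous, by a factor of 2000.

Star A: d = 1/p = 1/2.95×10^-3″ = 339.0 pc
Star A: M = m − 5 log₁₀ d + 5 = 13.33 − 5·2.5302 + 5 = 5.679
Star B: d = 1/p = 1/3.48×10^-3″ = 287.4 pc
Star B: M = m − 5 log₁₀ d + 5 = 4.72 − 5·2.4584 + 5 = -2.572
ΔM = M_A − M_B = 5.679 − (-2.572) = 8.251; smaller M is more luminous → Star B.
L ratio = 10^(0.4 |ΔM|) = 10^3.300 = 1997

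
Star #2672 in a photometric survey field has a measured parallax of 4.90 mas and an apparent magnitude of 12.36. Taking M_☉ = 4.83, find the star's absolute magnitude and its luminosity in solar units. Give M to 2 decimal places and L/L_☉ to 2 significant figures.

M ≈ 5.81; L/L_☉ ≈ 0.41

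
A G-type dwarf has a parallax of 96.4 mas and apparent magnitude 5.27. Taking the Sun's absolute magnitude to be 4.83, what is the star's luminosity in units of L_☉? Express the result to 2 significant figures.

L/L_☉ ≈ 0.72

d = 1/p = 1000/96.4 mas = 10.37 pc
M = m − 5 log₁₀ d + 5 = 5.27 − 5·1.0159 + 5 = 5.190
M − M_☉ = 5.190 − 4.83 = 0.360
L/L_☉ = 10^(−0.4 × 0.360) = 0.7175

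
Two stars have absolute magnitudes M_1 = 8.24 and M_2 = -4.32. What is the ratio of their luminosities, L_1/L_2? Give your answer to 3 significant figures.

L_1/L_2 ≈ 9.46×10^-6

ΔM = M_1 − M_2 = 12.56
L_1/L_2 = 10^(−0.4 ΔM) = 10^-5.024 = 9.462×10^-6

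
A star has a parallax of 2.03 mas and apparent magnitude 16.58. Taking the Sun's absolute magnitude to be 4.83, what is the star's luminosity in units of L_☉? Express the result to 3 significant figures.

d = 1/p = 1000/2.03 mas = 492.6 pc
M = m − 5 log₁₀ d + 5 = 16.58 − 5·2.6925 + 5 = 8.117
M − M_☉ = 8.117 − 4.83 = 3.287
L/L_☉ = 10^(−0.4 × 3.287) = 0.04842

L/L_☉ ≈ 0.0484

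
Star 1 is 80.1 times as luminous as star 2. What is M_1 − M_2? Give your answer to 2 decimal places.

M_1 − M_2 ≈ -4.76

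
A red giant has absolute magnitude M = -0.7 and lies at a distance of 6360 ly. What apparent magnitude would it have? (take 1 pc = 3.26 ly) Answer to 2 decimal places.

d = 6360 ly / 3.26 = 1951 pc
m = M + 5 log₁₀ d − 5 = -0.7 + 5·3.2902 − 5 = 10.751

m ≈ 10.75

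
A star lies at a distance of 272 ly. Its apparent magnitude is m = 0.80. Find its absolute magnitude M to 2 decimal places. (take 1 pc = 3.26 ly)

M ≈ -3.81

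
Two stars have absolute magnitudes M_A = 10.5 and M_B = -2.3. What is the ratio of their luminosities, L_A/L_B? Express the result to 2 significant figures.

L_A/L_B ≈ 7.6×10^-6

ΔM = M_A − M_B = 12.8
L_A/L_B = 10^(−0.4 ΔM) = 10^-5.120 = 7.586×10^-6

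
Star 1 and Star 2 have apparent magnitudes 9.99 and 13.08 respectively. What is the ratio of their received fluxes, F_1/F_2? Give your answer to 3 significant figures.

F_1/F_2 ≈ 17.2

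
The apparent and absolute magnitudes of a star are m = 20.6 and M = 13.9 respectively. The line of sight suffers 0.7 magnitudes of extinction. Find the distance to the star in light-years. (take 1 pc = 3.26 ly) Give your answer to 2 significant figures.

d ≈ 520 ly

m − M = 5 log₁₀(d/10 pc) + A  ⇒  20.6 − (13.9) − 0.7 = 5 log₁₀(d/10)
6.000 = 5 log₁₀(d/10)
log₁₀ d = (m − M − A)/5 + 1 = 2.2000
d = 10^2.2000 = 158.5 pc
= 516.7 ly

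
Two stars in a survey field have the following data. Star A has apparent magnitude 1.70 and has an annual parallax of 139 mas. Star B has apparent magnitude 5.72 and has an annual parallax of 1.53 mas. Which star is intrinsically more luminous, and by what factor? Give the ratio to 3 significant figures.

Star B is more luminous, by a factor of 204.

Star A: p = 139 mas = 0.139″ → d = 1/p = 7.194 pc
Star A: M = m − 5 log₁₀ d + 5 = 1.70 − 5·0.8570 + 5 = 2.415
Star B: p = 1.53 mas = 1.53×10^-3″ → d = 1/p = 653.6 pc
Star B: M = m − 5 log₁₀ d + 5 = 5.72 − 5·2.8153 + 5 = -3.357
ΔM = M_A − M_B = 2.415 − (-3.357) = 5.772; smaller M is more luminous → Star B.
L ratio = 10^(0.4 |ΔM|) = 10^2.309 = 203.5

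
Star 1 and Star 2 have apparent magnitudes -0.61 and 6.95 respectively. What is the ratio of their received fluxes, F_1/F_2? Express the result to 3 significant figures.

F_1/F_2 ≈ 1060

Magnitude difference = -7.56
Flux ratio = 10^(−0.4 Δm) = 10^(−0.4 × -7.56) = 10^3.024 = 1057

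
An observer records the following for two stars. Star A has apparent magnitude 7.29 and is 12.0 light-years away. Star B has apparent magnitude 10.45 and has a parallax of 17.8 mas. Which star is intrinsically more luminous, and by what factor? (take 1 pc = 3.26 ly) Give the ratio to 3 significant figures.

Star B is more luminous, by a factor of 12.7.

Star A: d = 12.0 ly / 3.26 = 3.681 pc
Star A: M = m − 5 log₁₀ d + 5 = 7.29 − 5·0.5660 + 5 = 9.460
Star B: p = 17.8 mas = 0.0178″ → d = 1/p = 56.18 pc
Star B: M = m − 5 log₁₀ d + 5 = 10.45 − 5·1.7496 + 5 = 6.702
ΔM = M_A − M_B = 9.460 − (6.702) = 2.758; smaller M is more luminous → Star B.
L ratio = 10^(0.4 |ΔM|) = 10^1.103 = 12.68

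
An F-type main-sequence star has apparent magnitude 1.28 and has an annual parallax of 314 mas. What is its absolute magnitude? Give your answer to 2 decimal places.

p = 314 mas = 0.314″ → d = 1/p = 3.185 pc
5 log₁₀(d/10 pc) = 5 log₁₀(3.185) − 5 = -2.485
M = m − 5 log₁₀(d/10) = 1.28 + 2.485 = 3.765

M ≈ 3.76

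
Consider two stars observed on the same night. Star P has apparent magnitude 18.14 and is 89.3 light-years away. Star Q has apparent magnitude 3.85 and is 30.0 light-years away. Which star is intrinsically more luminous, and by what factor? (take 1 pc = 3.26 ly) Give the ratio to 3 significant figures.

Star P: d = 89.3 ly / 3.26 = 27.39 pc
Star P: M = m − 5 log₁₀ d + 5 = 18.14 − 5·1.4376 + 5 = 15.952
Star Q: d = 30.0 ly / 3.26 = 9.202 pc
Star Q: M = m − 5 log₁₀ d + 5 = 3.85 − 5·0.9639 + 5 = 4.030
ΔM = M_P − M_Q = 15.952 − (4.030) = 11.921; smaller M is more luminous → Star Q.
L ratio = 10^(0.4 |ΔM|) = 10^4.769 = 58690

Star Q is more luminous, by a factor of 58700.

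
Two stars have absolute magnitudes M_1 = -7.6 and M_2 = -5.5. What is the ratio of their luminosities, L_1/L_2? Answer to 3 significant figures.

ΔM = M_1 − M_2 = -2.1
L_1/L_2 = 10^(−0.4 ΔM) = 10^0.840 = 6.918

L_1/L_2 ≈ 6.92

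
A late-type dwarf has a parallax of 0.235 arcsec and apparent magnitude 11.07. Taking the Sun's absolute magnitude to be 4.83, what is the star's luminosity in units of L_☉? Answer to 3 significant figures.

d = 1/p = 1/0.235″ = 4.255 pc
M = m − 5 log₁₀ d + 5 = 11.07 − 5·0.6289 + 5 = 12.925
M − M_☉ = 12.925 − 4.83 = 8.095
L/L_☉ = 10^(−0.4 × 8.095) = 5.779×10^-4

L/L_☉ ≈ 5.78×10^-4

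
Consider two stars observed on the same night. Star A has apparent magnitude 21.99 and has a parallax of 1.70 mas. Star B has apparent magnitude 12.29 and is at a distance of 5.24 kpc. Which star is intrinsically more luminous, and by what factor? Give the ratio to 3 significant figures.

Star B is more luminous, by a factor of 602000.

Star A: p = 1.70 mas = 1.70×10^-3″ → d = 1/p = 588.2 pc
Star A: M = m − 5 log₁₀ d + 5 = 21.99 − 5·2.7696 + 5 = 13.142
Star B: d = 5.24 kpc = 5240 pc
Star B: M = m − 5 log₁₀ d + 5 = 12.29 − 5·3.7193 + 5 = -1.307
ΔM = M_A − M_B = 13.142 − (-1.307) = 14.449; smaller M is more luminous → Star B.
L ratio = 10^(0.4 |ΔM|) = 10^5.780 = 601900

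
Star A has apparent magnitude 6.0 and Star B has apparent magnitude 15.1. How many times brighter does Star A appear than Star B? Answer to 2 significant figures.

Δm = 6.0 − (15.1) = -9.1
Flux ratio = 10^(−0.4 Δm) = 10^(−0.4 × -9.1) = 10^3.640 = 4365

4400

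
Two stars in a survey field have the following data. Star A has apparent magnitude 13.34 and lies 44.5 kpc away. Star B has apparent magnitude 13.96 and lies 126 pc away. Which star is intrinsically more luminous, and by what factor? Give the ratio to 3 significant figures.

Star A: d = 44.5 kpc = 44500 pc
Star A: M = m − 5 log₁₀ d + 5 = 13.34 − 5·4.6484 + 5 = -4.902
Star B: M = m − 5 log₁₀ d + 5 = 13.96 − 5·2.1004 + 5 = 8.458
ΔM = M_A − M_B = -4.902 − (8.458) = -13.360; smaller M is more luminous → Star A.
L ratio = 10^(0.4 |ΔM|) = 10^5.344 = 220800

Star A is more luminous, by a factor of 221000.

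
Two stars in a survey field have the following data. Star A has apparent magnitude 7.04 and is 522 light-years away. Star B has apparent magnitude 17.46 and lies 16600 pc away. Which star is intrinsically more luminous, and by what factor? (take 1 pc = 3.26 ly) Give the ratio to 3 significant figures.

Star A: d = 522 ly / 3.26 = 160.1 pc
Star A: M = m − 5 log₁₀ d + 5 = 7.04 − 5·2.2045 + 5 = 1.018
Star B: M = m − 5 log₁₀ d + 5 = 17.46 − 5·4.2201 + 5 = 1.359
ΔM = M_A − M_B = 1.018 − (1.359) = -0.342; smaller M is more luminous → Star A.
L ratio = 10^(0.4 |ΔM|) = 10^0.137 = 1.370

Star A is more luminous, by a factor of 1.37.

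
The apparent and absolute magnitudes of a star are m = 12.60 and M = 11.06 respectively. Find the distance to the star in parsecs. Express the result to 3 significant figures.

d ≈ 20.3 pc

μ = m − M = 1.540
m − M = 5 log₁₀ d − 5
log₁₀ d = (m − M)/5 + 1 = 1.3080
d = 10^1.3080 = 20.32 pc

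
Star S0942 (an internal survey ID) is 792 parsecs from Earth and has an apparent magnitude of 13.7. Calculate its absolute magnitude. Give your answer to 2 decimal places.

M ≈ 4.21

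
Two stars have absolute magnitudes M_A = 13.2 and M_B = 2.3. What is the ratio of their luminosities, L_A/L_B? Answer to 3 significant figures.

L_A/L_B ≈ 4.37×10^-5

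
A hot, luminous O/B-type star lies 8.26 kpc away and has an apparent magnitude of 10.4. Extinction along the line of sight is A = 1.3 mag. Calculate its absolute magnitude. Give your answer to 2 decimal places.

M ≈ -5.48

d = 8.26 kpc = 8260 pc
5 log₁₀(d/10 pc) = 5 log₁₀(8260) − 5 = 14.585
M = m − 5 log₁₀(d/10) − A = 10.4 − 14.585 − 1.3 = -5.485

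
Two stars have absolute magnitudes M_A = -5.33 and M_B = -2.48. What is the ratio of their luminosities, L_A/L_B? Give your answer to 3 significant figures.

L_A/L_B ≈ 13.8

ΔM = M_A − M_B = -2.85
L_A/L_B = 10^(−0.4 ΔM) = 10^1.140 = 13.80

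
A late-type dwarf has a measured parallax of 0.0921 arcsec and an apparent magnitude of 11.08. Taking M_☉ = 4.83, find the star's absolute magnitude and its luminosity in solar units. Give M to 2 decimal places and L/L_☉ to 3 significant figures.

M ≈ 10.90; L/L_☉ ≈ 3.73×10^-3

d = 1/p = 1/0.0921″ = 10.86 pc
M = m − 5 log₁₀ d + 5 = 11.08 − 5·1.0357 + 5 = 10.901
M − M_☉ = 10.901 − 4.83 = 6.071
L/L_☉ = 10^(−0.4 × 6.071) = 3.728×10^-3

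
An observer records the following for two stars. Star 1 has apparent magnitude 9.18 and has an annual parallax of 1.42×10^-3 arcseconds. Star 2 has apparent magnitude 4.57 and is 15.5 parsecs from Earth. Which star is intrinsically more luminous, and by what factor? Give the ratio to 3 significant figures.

Star 1 is more luminous, by a factor of 29.6.

Star 1: d = 1/p = 1/1.42×10^-3″ = 704.2 pc
Star 1: M = m − 5 log₁₀ d + 5 = 9.18 − 5·2.8477 + 5 = -0.059
Star 2: M = m − 5 log₁₀ d + 5 = 4.57 − 5·1.1903 + 5 = 3.618
ΔM = M_1 − M_2 = -0.059 − (3.618) = -3.677; smaller M is more luminous → Star 1.
L ratio = 10^(0.4 |ΔM|) = 10^1.471 = 29.56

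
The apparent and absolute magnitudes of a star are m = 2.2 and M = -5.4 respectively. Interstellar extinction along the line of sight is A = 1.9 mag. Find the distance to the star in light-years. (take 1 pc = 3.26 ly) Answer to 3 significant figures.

d ≈ 450 ly

m − M = 5 log₁₀(d/10 pc) + A  ⇒  2.2 − (-5.4) − 1.9 = 5 log₁₀(d/10)
5.700 = 5 log₁₀(d/10)
log₁₀ d = (m − M − A)/5 + 1 = 2.1400
d = 10^2.1400 = 138.0 pc
= 450.0 ly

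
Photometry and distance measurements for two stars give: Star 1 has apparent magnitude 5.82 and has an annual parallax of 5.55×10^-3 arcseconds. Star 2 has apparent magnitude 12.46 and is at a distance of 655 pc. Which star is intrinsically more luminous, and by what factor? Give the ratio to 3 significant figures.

Star 1: d = 1/p = 1/5.55×10^-3″ = 180.2 pc
Star 1: M = m − 5 log₁₀ d + 5 = 5.82 − 5·2.2557 + 5 = -0.459
Star 2: M = m − 5 log₁₀ d + 5 = 12.46 − 5·2.8162 + 5 = 3.379
ΔM = M_1 − M_2 = -0.459 − (3.379) = -3.837; smaller M is more luminous → Star 1.
L ratio = 10^(0.4 |ΔM|) = 10^1.535 = 34.27

Star 1 is more luminous, by a factor of 34.3.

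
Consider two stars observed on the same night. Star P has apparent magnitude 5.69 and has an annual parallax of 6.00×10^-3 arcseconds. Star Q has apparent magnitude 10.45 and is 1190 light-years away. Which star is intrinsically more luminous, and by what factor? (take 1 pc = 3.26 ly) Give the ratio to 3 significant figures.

Star P: d = 1/p = 1/6.00×10^-3″ = 166.7 pc
Star P: M = m − 5 log₁₀ d + 5 = 5.69 − 5·2.2218 + 5 = -0.419
Star Q: d = 1190 ly / 3.26 = 365.0 pc
Star Q: M = m − 5 log₁₀ d + 5 = 10.45 − 5·2.5623 + 5 = 2.638
ΔM = M_P − M_Q = -0.419 − (2.638) = -3.058; smaller M is more luminous → Star P.
L ratio = 10^(0.4 |ΔM|) = 10^1.223 = 16.71

Star P is more luminous, by a factor of 16.7.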